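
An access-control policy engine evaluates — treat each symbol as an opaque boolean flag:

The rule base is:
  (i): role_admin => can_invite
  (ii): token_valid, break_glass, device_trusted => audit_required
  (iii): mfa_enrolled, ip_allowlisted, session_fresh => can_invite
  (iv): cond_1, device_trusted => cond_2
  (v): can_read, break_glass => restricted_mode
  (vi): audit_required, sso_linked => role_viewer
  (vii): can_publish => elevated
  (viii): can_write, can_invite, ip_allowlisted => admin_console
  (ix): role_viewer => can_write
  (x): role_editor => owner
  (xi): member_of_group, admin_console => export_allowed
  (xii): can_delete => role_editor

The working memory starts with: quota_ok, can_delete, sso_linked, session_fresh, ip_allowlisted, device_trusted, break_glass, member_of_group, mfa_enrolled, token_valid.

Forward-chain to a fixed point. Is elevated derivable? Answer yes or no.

[1] (ii) [token_valid, break_glass, device_trusted => audit_required]; (iii) [mfa_enrolled, ip_allowlisted, session_fresh => can_invite]; (xii) [can_delete => role_editor]. ⇒ new: audit_required, can_invite, role_editor.
[2] (vi) [audit_required, sso_linked => role_viewer]; (x) [role_editor => owner]. ⇒ new: role_viewer, owner.
[3] (ix) [role_viewer => can_write]. ⇒ new: can_write.
[4] (viii) [can_write, can_invite, ip_allowlisted => admin_console]. ⇒ new: admin_console.
[5] (xi) [member_of_group, admin_console => export_allowed]. ⇒ new: export_allowed.
Fixed point reached. elevated is concluded only by (vii); (vii) needs can_publish (never derived).

no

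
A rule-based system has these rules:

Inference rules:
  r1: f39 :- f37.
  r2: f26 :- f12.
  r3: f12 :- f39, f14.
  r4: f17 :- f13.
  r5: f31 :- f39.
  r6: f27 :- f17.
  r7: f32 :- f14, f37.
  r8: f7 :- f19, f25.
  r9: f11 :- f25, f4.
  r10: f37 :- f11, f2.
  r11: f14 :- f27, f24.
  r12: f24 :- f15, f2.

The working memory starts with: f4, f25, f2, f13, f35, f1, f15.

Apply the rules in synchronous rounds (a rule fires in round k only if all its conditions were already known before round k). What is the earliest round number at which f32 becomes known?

4

Round 1: r4 [f17 :- f13.]; r9 [f11 :- f25, f4.]; r12 [f24 :- f15, f2.]. Adds f17, f11, f24.
Round 2: r6 [f27 :- f17.]; r10 [f37 :- f11, f2.]. Adds f27, f37.
Round 3: r1 [f39 :- f37.]; r11 [f14 :- f27, f24.]. Adds f39, f14.
Round 4: r3 [f12 :- f39, f14.]; r5 [f31 :- f39.]; r7 [f32 :- f14, f37.]. Adds f12, f31, f32.
f32 first appears in round 4.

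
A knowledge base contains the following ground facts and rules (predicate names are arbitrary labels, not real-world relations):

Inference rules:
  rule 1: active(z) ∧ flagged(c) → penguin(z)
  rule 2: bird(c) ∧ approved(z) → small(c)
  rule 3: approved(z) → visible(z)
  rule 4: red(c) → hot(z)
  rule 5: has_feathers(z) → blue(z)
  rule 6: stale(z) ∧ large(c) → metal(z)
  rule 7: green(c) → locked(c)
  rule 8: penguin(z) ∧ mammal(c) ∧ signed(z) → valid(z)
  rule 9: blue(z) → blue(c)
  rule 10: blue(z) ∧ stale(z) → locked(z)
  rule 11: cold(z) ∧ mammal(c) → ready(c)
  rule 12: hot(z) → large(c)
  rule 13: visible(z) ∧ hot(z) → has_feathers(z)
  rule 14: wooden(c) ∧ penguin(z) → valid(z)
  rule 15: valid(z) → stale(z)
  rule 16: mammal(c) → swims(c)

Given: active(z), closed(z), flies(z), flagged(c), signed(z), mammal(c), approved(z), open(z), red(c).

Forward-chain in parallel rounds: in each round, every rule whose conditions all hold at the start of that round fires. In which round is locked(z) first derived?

Round 1: rule 1 [active(z) ∧ flagged(c) → penguin(z)]; rule 3 [approved(z) → visible(z)]; rule 4 [red(c) → hot(z)]; rule 16 [mammal(c) → swims(c)]. Adds penguin(z), visible(z), hot(z), swims(c).
Round 2: rule 8 [penguin(z) ∧ mammal(c) ∧ signed(z) → valid(z)]; rule 12 [hot(z) → large(c)]; rule 13 [visible(z) ∧ hot(z) → has_feathers(z)]. Adds valid(z), large(c), has_feathers(z).
Round 3: rule 5 [has_feathers(z) → blue(z)]; rule 15 [valid(z) → stale(z)]. Adds blue(z), stale(z).
Round 4: rule 6 [stale(z) ∧ large(c) → metal(z)]; rule 9 [blue(z) → blue(c)]; rule 10 [blue(z) ∧ stale(z) → locked(z)]. Adds metal(z), blue(c), locked(z).
locked(z) first appears in round 4.

4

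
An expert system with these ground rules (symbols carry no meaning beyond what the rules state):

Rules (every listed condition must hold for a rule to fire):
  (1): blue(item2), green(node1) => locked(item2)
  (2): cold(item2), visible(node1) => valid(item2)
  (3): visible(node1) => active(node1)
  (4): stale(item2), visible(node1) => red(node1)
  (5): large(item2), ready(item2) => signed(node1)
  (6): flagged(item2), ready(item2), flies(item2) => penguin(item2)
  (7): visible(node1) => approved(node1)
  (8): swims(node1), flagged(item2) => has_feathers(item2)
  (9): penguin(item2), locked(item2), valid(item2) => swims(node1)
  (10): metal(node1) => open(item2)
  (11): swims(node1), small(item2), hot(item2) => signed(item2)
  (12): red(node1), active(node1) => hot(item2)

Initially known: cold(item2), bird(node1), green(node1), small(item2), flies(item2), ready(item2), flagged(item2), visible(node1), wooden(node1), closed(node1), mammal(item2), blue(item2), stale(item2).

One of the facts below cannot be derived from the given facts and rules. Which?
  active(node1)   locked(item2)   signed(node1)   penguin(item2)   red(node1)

Round 1 fires (1), (2), (3), (4), (6), (7), giving locked(item2), valid(item2), active(node1), red(node1), penguin(item2), approved(node1).
Round 2 fires (9), (12), giving swims(node1), hot(item2).
Round 3 fires (8), (11), giving has_feathers(item2), signed(item2).
Derived: active(node1) (round 1), locked(item2) (round 1), penguin(item2) (round 1), red(node1) (round 1). signed(node1) never appears in any round.

signed(node1)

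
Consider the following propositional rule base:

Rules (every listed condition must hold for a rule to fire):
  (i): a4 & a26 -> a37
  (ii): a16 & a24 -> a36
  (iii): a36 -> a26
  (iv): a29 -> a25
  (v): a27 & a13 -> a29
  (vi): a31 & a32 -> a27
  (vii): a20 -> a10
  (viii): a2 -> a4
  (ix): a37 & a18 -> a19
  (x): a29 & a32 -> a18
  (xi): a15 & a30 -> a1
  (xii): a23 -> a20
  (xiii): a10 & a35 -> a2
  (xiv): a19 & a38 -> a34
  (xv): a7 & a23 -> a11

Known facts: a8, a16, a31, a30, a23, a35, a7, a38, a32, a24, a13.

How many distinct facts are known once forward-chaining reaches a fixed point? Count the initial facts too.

Round 1 fires (ii), (vi), (xii), (xv), giving a36, a27, a20, a11.
Round 2 fires (iii), (v), (vii), giving a26, a29, a10.
Round 3 fires (iv), (x), (xiii), giving a25, a18, a2.
Round 4 fires (viii), giving a4.
Round 5 fires (i), giving a37.
Round 6 fires (ix), giving a19.
Round 7 fires (xiv), giving a34.
Closure: {a10, a11, a13, a16, a18, a19, a2, a20, a23, a24, a25, a26, a27, a29, a30, a31, a32, a34, a35, a36, a37, a38, a4, a7, a8} — 25 facts.

25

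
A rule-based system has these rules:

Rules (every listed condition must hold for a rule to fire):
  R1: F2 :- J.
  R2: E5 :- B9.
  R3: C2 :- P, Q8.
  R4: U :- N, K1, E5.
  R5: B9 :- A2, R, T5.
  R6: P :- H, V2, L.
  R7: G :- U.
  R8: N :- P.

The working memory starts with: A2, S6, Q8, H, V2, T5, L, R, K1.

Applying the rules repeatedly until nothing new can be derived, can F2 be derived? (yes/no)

no

[1] R5 [B9 :- A2, R, T5.]; R6 [P :- H, V2, L.]. ⇒ new: B9, P.
[2] R2 [E5 :- B9.]; R3 [C2 :- P, Q8.]; R8 [N :- P.]. ⇒ new: E5, C2, N.
[3] R4 [U :- N, K1, E5.]. ⇒ new: U.
[4] R7 [G :- U.]. ⇒ new: G.
Fixed point reached. F2 is concluded only by R1; R1 needs J (never derived).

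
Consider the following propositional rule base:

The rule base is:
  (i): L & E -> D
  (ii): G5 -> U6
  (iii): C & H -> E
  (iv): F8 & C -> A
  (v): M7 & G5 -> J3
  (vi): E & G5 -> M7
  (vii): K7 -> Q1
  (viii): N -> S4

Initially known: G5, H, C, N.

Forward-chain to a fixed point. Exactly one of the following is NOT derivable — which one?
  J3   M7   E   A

Round 1: (ii) [G5 -> U6]; (iii) [C & H -> E]; (viii) [N -> S4]. Adds U6, E, S4.
Round 2: (vi) [E & G5 -> M7]. Adds M7.
Round 3: (v) [M7 & G5 -> J3]. Adds J3.
Derived: J3 (round 3), E (round 1), M7 (round 2). A never appears in any round.

A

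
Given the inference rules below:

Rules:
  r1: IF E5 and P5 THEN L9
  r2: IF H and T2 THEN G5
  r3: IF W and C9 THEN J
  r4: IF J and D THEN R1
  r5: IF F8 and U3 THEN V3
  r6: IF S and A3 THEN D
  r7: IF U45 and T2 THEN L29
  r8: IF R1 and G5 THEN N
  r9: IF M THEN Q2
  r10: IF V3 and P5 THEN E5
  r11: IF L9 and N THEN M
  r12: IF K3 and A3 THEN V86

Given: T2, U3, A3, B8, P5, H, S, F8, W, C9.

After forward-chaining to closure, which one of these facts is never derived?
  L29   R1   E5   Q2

Round 1: r2 [IF H and T2 THEN G5]; r3 [IF W and C9 THEN J]; r5 [IF F8 and U3 THEN V3]; r6 [IF S and A3 THEN D]. New: G5, J, V3, D.
Round 2: r4 [IF J and D THEN R1]; r10 [IF V3 and P5 THEN E5]. New: R1, E5.
Round 3: r1 [IF E5 and P5 THEN L9]; r8 [IF R1 and G5 THEN N]. New: L9, N.
Round 4: r11 [IF L9 and N THEN M]. New: M.
Round 5: r9 [IF M THEN Q2]. New: Q2.
Derived: R1 (round 2), E5 (round 2), Q2 (round 5). L29 never appears in any round.

L29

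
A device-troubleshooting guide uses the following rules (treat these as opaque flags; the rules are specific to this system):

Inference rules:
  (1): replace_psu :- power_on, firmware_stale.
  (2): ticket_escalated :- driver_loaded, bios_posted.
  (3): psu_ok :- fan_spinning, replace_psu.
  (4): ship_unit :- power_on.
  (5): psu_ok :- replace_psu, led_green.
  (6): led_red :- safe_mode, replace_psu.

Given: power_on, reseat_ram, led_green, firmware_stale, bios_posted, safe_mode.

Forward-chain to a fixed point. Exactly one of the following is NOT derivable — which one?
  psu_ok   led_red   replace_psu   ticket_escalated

Round 1 — (1), (4), derive replace_psu, ship_unit.
Round 2 — (5), (6), derive psu_ok, led_red.
Derived: replace_psu (round 1), led_red (round 2), psu_ok (round 2). ticket_escalated never appears in any round.

ticket_escalated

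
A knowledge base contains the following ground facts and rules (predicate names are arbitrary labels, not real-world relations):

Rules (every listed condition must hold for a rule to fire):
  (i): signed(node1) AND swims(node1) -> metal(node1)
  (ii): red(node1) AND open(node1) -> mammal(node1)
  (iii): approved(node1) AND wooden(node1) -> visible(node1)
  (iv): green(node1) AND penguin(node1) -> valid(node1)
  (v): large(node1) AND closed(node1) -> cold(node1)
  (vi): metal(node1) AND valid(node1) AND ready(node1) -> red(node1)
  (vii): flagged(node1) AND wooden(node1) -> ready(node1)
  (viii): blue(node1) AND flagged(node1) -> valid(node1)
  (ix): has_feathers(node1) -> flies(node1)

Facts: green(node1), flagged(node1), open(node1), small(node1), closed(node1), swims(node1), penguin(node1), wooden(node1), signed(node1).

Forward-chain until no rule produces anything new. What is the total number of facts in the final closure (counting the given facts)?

Round 1 fires (i), (iv), (vii), giving metal(node1), valid(node1), ready(node1).
Round 2 fires (vi), giving red(node1).
Round 3 fires (ii), giving mammal(node1).
Closure: {closed(node1), flagged(node1), green(node1), mammal(node1), metal(node1), open(node1), penguin(node1), ready(node1), red(node1), signed(node1), small(node1), swims(node1), valid(node1), wooden(node1)} — 14 facts.

14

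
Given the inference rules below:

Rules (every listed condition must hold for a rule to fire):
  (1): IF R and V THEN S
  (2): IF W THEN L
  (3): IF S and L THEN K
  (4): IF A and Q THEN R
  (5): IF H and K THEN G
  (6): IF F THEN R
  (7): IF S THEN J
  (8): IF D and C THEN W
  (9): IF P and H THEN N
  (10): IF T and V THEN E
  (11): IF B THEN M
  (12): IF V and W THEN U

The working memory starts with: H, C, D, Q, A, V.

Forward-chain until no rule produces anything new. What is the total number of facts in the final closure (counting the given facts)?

14

Round 1: (4) [IF A and Q THEN R]; (8) [IF D and C THEN W]. New: R, W.
Round 2: (1) [IF R and V THEN S]; (2) [IF W THEN L]; (12) [IF V and W THEN U]. New: S, L, U.
Round 3: (3) [IF S and L THEN K]; (7) [IF S THEN J]. New: K, J.
Round 4: (5) [IF H and K THEN G]. New: G.
Closure: {A, C, D, G, H, J, K, L, Q, R, S, U, V, W} — 14 facts.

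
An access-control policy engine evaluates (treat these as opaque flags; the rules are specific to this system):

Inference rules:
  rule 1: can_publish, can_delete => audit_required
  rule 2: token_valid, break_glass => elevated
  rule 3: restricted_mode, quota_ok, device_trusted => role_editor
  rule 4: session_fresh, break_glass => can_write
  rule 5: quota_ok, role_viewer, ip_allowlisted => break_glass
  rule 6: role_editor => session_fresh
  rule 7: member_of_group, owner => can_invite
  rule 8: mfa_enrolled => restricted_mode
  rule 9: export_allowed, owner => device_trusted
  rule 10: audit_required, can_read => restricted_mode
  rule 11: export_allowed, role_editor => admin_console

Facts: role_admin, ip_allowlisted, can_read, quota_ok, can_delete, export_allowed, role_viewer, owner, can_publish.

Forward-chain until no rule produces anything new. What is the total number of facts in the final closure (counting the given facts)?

[1] rule 1 [can_publish, can_delete => audit_required]; rule 5 [quota_ok, role_viewer, ip_allowlisted => break_glass]; rule 9 [export_allowed, owner => device_trusted]. ⇒ new: audit_required, break_glass, device_trusted.
[2] rule 10 [audit_required, can_read => restricted_mode]. ⇒ new: restricted_mode.
[3] rule 3 [restricted_mode, quota_ok, device_trusted => role_editor]. ⇒ new: role_editor.
[4] rule 6 [role_editor => session_fresh]; rule 11 [export_allowed, role_editor => admin_console]. ⇒ new: session_fresh, admin_console.
[5] rule 4 [session_fresh, break_glass => can_write]. ⇒ new: can_write.
Closure: {admin_console, audit_required, break_glass, can_delete, can_publish, can_read, can_write, device_trusted, export_allowed, ip_allowlisted, owner, quota_ok, restricted_mode, role_admin, role_editor, role_viewer, session_fresh} — 17 facts.

17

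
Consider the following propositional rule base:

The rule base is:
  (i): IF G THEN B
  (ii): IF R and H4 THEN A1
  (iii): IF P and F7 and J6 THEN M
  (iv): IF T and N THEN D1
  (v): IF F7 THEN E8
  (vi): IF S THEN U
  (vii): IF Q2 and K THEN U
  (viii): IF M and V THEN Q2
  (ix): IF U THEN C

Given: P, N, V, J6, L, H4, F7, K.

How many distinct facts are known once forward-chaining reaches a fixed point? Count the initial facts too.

13

Round 1: (iii) [IF P and F7 and J6 THEN M]; (v) [IF F7 THEN E8]. New: M, E8.
Round 2: (viii) [IF M and V THEN Q2]. New: Q2.
Round 3: (vii) [IF Q2 and K THEN U]. New: U.
Round 4: (ix) [IF U THEN C]. New: C.
Closure: {C, E8, F7, H4, J6, K, L, M, N, P, Q2, U, V} — 13 facts.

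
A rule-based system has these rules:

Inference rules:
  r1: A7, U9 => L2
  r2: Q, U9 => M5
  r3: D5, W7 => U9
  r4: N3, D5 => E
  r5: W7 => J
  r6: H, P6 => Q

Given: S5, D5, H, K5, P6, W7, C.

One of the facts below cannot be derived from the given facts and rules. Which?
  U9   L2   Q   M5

L2

Round 1 fires r3, r5, r6, giving U9, J, Q.
Round 2 fires r2, giving M5.
Derived: Q (round 1), U9 (round 1), M5 (round 2). L2 never appears in any round.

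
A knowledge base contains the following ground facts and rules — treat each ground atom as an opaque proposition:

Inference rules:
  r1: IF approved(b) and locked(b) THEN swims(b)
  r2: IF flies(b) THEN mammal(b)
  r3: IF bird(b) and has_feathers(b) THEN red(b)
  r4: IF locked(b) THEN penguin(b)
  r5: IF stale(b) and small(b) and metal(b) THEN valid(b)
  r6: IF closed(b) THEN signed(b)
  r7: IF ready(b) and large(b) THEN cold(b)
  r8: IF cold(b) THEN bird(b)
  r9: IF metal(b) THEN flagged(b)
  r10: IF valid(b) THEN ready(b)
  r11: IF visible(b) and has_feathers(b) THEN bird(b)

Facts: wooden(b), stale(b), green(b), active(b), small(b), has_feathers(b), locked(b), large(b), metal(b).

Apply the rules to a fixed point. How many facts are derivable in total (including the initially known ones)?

16

Round 1: r4 [IF locked(b) THEN penguin(b)]; r5 [IF stale(b) and small(b) and metal(b) THEN valid(b)]; r9 [IF metal(b) THEN flagged(b)]. New: penguin(b), valid(b), flagged(b).
Round 2: r10 [IF valid(b) THEN ready(b)]. New: ready(b).
Round 3: r7 [IF ready(b) and large(b) THEN cold(b)]. New: cold(b).
Round 4: r8 [IF cold(b) THEN bird(b)]. New: bird(b).
Round 5: r3 [IF bird(b) and has_feathers(b) THEN red(b)]. New: red(b).
Closure: {active(b), bird(b), cold(b), flagged(b), green(b), has_feathers(b), large(b), locked(b), metal(b), penguin(b), ready(b), red(b), small(b), stale(b), valid(b), wooden(b)} — 16 facts.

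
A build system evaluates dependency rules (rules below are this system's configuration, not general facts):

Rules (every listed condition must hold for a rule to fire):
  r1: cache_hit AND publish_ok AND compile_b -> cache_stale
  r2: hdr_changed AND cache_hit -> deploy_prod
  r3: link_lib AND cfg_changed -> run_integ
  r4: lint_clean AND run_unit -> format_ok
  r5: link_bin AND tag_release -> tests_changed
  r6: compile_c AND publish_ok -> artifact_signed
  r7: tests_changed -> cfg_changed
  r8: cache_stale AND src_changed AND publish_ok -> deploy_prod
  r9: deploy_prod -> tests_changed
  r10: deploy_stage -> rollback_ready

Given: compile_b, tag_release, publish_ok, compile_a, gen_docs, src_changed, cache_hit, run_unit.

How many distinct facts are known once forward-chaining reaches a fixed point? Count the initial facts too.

12

Round 1 fires r1, giving cache_stale.
Round 2 fires r8, giving deploy_prod.
Round 3 fires r9, giving tests_changed.
Round 4 fires r7, giving cfg_changed.
Closure: {cache_hit, cache_stale, cfg_changed, compile_a, compile_b, deploy_prod, gen_docs, publish_ok, run_unit, src_changed, tag_release, tests_changed} — 12 facts.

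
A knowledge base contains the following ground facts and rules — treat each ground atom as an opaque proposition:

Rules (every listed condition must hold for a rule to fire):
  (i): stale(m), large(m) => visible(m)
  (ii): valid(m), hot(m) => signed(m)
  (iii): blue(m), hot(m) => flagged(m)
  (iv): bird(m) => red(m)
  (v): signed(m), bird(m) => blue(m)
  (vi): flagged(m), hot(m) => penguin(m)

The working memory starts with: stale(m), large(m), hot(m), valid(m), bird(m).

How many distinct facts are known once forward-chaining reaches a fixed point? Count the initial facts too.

Round 1 — (i), (ii), (iv), derive visible(m), signed(m), red(m).
Round 2 — (v), derive blue(m).
Round 3 — (iii), derive flagged(m).
Round 4 — (vi), derive penguin(m).
Closure: {bird(m), blue(m), flagged(m), hot(m), large(m), penguin(m), red(m), signed(m), stale(m), valid(m), visible(m)} — 11 facts.

11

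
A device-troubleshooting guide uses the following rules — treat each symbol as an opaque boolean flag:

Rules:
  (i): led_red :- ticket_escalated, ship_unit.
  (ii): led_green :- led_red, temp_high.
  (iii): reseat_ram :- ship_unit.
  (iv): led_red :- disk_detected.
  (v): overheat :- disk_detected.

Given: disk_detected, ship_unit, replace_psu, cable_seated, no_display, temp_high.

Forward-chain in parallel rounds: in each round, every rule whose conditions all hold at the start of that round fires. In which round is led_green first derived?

Round 1: (iii) [reseat_ram :- ship_unit.]; (iv) [led_red :- disk_detected.]; (v) [overheat :- disk_detected.]. Adds reseat_ram, led_red, overheat.
Round 2: (ii) [led_green :- led_red, temp_high.]. Adds led_green.
led_green first appears in round 2.

2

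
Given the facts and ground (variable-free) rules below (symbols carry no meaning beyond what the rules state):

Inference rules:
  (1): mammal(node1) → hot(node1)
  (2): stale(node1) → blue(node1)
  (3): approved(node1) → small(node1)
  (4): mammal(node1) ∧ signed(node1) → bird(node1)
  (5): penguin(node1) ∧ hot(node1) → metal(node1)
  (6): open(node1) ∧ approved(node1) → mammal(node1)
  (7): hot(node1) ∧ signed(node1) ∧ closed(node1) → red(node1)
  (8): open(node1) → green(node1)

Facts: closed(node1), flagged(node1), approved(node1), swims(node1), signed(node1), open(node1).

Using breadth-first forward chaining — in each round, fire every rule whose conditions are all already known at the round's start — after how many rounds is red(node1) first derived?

3

Round 1 — (3), (6), (8), derive small(node1), mammal(node1), green(node1).
Round 2 — (1), (4), derive hot(node1), bird(node1).
Round 3 — (7), derive red(node1).
red(node1) first appears in round 3.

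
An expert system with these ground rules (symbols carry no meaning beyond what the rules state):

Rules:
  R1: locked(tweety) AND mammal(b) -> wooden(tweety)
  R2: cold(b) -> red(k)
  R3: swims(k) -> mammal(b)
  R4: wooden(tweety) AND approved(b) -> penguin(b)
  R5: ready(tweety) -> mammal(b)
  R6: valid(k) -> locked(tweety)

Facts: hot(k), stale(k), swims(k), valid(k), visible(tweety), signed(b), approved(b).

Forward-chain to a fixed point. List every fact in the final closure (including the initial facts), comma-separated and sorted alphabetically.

Round 1 — R3, R6, derive mammal(b), locked(tweety).
Round 2 — R1, derive wooden(tweety).
Round 3 — R4, derive penguin(b).

approved(b), hot(k), locked(tweety), mammal(b), penguin(b), signed(b), stale(k), swims(k), valid(k), visible(tweety), wooden(tweety)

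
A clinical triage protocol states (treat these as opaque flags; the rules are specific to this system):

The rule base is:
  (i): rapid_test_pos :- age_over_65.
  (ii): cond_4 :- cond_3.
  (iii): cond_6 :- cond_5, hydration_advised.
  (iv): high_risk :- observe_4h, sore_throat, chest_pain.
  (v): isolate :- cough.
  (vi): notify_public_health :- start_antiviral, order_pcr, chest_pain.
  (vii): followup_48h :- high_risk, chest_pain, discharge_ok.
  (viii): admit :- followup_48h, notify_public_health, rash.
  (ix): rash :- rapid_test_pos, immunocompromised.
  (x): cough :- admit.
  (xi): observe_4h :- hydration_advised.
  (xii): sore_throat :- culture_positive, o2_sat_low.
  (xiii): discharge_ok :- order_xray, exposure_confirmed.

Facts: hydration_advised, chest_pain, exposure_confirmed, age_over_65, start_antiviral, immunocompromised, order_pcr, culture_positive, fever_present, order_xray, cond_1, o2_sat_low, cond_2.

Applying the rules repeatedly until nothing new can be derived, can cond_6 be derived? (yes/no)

[1] (i) [rapid_test_pos :- age_over_65.]; (vi) [notify_public_health :- start_antiviral, order_pcr, chest_pain.]; (xi) [observe_4h :- hydration_advised.]; (xii) [sore_throat :- culture_positive, o2_sat_low.]; (xiii) [discharge_ok :- order_xray, exposure_confirmed.]. ⇒ new: rapid_test_pos, notify_public_health, observe_4h, sore_throat, discharge_ok.
[2] (iv) [high_risk :- observe_4h, sore_throat, chest_pain.]; (ix) [rash :- rapid_test_pos, immunocompromised.]. ⇒ new: high_risk, rash.
[3] (vii) [followup_48h :- high_risk, chest_pain, discharge_ok.]. ⇒ new: followup_48h.
[4] (viii) [admit :- followup_48h, notify_public_health, rash.]. ⇒ new: admit.
[5] (x) [cough :- admit.]. ⇒ new: cough.
[6] (v) [isolate :- cough.]. ⇒ new: isolate.
Fixed point reached. cond_6 is concluded only by (iii); (iii) needs cond_5 (never derived).

no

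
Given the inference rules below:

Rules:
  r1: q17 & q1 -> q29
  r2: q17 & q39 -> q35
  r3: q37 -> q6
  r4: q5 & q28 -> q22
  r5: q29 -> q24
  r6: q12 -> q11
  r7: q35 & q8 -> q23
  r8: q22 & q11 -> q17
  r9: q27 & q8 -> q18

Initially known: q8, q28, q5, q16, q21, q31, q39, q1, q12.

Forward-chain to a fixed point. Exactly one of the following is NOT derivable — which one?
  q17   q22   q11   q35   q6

Round 1: r4 [q5 & q28 -> q22]; r6 [q12 -> q11]. New: q22, q11.
Round 2: r8 [q22 & q11 -> q17]. New: q17.
Round 3: r1 [q17 & q1 -> q29]; r2 [q17 & q39 -> q35]. New: q29, q35.
Round 4: r5 [q29 -> q24]; r7 [q35 & q8 -> q23]. New: q24, q23.
Derived: q17 (round 2), q35 (round 3), q22 (round 1), q11 (round 1). q6 never appears in any round.

q6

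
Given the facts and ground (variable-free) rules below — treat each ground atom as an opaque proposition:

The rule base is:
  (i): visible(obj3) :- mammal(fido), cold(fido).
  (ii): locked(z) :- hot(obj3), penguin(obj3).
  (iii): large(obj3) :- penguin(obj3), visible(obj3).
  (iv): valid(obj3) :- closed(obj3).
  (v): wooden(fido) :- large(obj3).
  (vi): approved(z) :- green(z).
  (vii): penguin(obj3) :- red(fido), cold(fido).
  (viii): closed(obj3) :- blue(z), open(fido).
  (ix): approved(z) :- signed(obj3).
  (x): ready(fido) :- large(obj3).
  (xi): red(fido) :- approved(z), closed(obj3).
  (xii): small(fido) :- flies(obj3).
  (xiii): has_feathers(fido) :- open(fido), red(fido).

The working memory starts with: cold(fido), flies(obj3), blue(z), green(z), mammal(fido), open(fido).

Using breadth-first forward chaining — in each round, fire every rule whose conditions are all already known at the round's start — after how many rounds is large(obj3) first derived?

Round 1 fires (i), (vi), (viii), (xii), giving visible(obj3), approved(z), closed(obj3), small(fido).
Round 2 fires (iv), (xi), giving valid(obj3), red(fido).
Round 3 fires (vii), (xiii), giving penguin(obj3), has_feathers(fido).
Round 4 fires (iii), giving large(obj3).
large(obj3) first appears in round 4.

4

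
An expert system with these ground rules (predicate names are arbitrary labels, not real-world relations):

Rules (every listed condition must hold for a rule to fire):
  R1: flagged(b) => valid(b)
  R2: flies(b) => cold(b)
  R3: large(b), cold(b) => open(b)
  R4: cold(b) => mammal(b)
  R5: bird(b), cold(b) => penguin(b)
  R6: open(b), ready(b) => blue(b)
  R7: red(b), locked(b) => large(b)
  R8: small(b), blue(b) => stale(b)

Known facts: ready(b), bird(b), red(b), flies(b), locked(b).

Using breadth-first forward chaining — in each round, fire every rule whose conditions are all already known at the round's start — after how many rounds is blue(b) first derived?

Round 1 — R2, R7, derive cold(b), large(b).
Round 2 — R3, R4, R5, derive open(b), mammal(b), penguin(b).
Round 3 — R6, derive blue(b).
blue(b) first appears in round 3.

3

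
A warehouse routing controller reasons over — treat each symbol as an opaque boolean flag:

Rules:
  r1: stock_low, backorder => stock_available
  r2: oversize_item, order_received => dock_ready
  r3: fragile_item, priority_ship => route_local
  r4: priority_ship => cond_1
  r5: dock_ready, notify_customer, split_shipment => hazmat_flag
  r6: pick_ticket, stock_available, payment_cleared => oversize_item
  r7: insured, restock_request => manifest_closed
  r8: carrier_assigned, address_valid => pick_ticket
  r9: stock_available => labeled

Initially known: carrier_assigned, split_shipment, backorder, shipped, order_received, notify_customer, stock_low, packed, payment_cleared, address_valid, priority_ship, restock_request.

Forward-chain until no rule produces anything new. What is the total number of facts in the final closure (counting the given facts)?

19

Round 1 fires r1, r4, r8, giving stock_available, cond_1, pick_ticket.
Round 2 fires r6, r9, giving oversize_item, labeled.
Round 3 fires r2, giving dock_ready.
Round 4 fires r5, giving hazmat_flag.
Closure: {address_valid, backorder, carrier_assigned, cond_1, dock_ready, hazmat_flag, labeled, notify_customer, order_received, oversize_item, packed, payment_cleared, pick_ticket, priority_ship, restock_request, shipped, split_shipment, stock_available, stock_low} — 19 facts.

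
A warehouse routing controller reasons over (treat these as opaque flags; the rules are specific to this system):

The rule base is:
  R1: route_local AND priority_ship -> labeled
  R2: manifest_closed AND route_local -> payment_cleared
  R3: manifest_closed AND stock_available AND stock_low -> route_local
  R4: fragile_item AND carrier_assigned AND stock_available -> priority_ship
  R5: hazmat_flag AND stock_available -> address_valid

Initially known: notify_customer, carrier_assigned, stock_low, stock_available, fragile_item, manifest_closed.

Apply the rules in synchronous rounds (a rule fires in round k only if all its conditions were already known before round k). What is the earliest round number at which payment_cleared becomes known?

2

Round 1: R3 [manifest_closed AND stock_available AND stock_low -> route_local]; R4 [fragile_item AND carrier_assigned AND stock_available -> priority_ship]. New: route_local, priority_ship.
Round 2: R1 [route_local AND priority_ship -> labeled]; R2 [manifest_closed AND route_local -> payment_cleared]. New: labeled, payment_cleared.
payment_cleared first appears in round 2.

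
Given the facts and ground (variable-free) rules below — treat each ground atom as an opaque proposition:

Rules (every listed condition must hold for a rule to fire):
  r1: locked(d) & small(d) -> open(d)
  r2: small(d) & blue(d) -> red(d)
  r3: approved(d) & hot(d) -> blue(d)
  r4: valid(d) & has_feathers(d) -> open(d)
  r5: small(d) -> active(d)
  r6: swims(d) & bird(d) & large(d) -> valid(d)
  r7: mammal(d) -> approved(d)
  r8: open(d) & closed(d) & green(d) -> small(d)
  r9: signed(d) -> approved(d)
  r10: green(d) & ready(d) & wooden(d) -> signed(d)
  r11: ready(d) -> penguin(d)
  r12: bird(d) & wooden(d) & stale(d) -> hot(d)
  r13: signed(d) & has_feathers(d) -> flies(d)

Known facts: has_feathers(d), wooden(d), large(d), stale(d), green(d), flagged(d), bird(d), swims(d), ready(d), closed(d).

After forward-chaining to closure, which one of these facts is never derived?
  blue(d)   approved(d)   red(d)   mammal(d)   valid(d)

Round 1: r6 [swims(d) & bird(d) & large(d) -> valid(d)]; r10 [green(d) & ready(d) & wooden(d) -> signed(d)]; r11 [ready(d) -> penguin(d)]; r12 [bird(d) & wooden(d) & stale(d) -> hot(d)]. New: valid(d), signed(d), penguin(d), hot(d).
Round 2: r4 [valid(d) & has_feathers(d) -> open(d)]; r9 [signed(d) -> approved(d)]; r13 [signed(d) & has_feathers(d) -> flies(d)]. New: open(d), approved(d), flies(d).
Round 3: r3 [approved(d) & hot(d) -> blue(d)]; r8 [open(d) & closed(d) & green(d) -> small(d)]. New: blue(d), small(d).
Round 4: r2 [small(d) & blue(d) -> red(d)]; r5 [small(d) -> active(d)]. New: red(d), active(d).
Derived: red(d) (round 4), blue(d) (round 3), valid(d) (round 1), approved(d) (round 2). mammal(d) never appears in any round.

mammal(d)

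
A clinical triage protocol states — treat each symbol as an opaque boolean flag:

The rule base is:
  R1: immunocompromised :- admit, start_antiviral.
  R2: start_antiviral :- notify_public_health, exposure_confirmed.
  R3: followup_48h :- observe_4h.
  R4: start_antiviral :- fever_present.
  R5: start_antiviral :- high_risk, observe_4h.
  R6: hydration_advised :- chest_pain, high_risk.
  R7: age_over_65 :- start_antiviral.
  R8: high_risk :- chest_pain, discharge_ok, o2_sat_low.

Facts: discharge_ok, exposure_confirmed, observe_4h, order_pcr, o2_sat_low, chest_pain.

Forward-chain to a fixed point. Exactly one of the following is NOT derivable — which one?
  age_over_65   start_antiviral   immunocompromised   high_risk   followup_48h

Round 1: R3 [followup_48h :- observe_4h.]; R8 [high_risk :- chest_pain, discharge_ok, o2_sat_low.]. New: followup_48h, high_risk.
Round 2: R5 [start_antiviral :- high_risk, observe_4h.]; R6 [hydration_advised :- chest_pain, high_risk.]. New: start_antiviral, hydration_advised.
Round 3: R7 [age_over_65 :- start_antiviral.]. New: age_over_65.
Derived: age_over_65 (round 3), start_antiviral (round 2), followup_48h (round 1), high_risk (round 1). immunocompromised never appears in any round.

immunocompromised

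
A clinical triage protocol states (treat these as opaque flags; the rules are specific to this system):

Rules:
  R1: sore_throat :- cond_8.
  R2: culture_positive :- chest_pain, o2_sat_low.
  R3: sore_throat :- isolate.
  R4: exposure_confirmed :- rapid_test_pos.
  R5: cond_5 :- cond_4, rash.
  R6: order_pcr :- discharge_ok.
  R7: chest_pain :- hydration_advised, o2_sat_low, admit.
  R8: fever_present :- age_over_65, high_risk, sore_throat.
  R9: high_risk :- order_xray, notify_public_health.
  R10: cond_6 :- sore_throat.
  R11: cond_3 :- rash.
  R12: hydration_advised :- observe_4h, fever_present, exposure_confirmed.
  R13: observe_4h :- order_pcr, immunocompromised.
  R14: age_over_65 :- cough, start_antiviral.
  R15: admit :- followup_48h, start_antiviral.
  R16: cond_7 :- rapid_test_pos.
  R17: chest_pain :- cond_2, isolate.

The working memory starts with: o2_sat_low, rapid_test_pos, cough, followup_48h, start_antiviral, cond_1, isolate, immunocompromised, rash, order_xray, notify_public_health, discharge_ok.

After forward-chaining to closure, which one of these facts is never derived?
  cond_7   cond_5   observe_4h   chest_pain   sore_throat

Round 1 — R3, R4, R6, R9, R11, R14, R15, R16, derive sore_throat, exposure_confirmed, order_pcr, high_risk, cond_3, age_over_65, admit, cond_7.
Round 2 — R8, R10, R13, derive fever_present, cond_6, observe_4h.
Round 3 — R12, derive hydration_advised.
Round 4 — R7, derive chest_pain.
Round 5 — R2, derive culture_positive.
Derived: cond_7 (round 1), chest_pain (round 4), sore_throat (round 1), observe_4h (round 2). cond_5 never appears in any round.

cond_5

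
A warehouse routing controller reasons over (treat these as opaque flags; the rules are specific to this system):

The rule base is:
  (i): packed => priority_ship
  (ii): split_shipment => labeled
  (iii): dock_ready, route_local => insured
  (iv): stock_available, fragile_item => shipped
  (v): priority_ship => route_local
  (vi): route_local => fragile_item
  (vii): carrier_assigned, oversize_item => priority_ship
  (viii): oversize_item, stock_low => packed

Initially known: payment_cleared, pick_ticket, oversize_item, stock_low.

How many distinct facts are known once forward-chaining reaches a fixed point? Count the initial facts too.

8

[1] (viii) [oversize_item, stock_low => packed]. ⇒ new: packed.
[2] (i) [packed => priority_ship]. ⇒ new: priority_ship.
[3] (v) [priority_ship => route_local]. ⇒ new: route_local.
[4] (vi) [route_local => fragile_item]. ⇒ new: fragile_item.
Closure: {fragile_item, oversize_item, packed, payment_cleared, pick_ticket, priority_ship, route_local, stock_low} — 8 facts.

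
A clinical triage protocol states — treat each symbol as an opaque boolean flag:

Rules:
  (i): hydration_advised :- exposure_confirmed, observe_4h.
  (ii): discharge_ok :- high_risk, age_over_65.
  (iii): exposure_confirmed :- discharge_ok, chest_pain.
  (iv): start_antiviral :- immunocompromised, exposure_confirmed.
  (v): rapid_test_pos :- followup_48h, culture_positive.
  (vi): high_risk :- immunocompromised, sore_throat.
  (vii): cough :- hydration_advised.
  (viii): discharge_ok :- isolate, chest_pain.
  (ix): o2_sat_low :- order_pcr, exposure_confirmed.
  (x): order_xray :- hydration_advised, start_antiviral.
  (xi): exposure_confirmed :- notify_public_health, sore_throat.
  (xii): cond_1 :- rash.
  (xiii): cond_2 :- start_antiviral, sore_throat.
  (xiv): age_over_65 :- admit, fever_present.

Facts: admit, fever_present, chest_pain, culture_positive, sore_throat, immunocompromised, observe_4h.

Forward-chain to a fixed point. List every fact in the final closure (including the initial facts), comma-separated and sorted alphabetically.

admit, age_over_65, chest_pain, cond_2, cough, culture_positive, discharge_ok, exposure_confirmed, fever_present, high_risk, hydration_advised, immunocompromised, observe_4h, order_xray, sore_throat, start_antiviral

Round 1: (vi) [high_risk :- immunocompromised, sore_throat.]; (xiv) [age_over_65 :- admit, fever_present.]. New: high_risk, age_over_65.
Round 2: (ii) [discharge_ok :- high_risk, age_over_65.]. New: discharge_ok.
Round 3: (iii) [exposure_confirmed :- discharge_ok, chest_pain.]. New: exposure_confirmed.
Round 4: (i) [hydration_advised :- exposure_confirmed, observe_4h.]; (iv) [start_antiviral :- immunocompromised, exposure_confirmed.]. New: hydration_advised, start_antiviral.
Round 5: (vii) [cough :- hydration_advised.]; (x) [order_xray :- hydration_advised, start_antiviral.]; (xiii) [cond_2 :- start_antiviral, sore_throat.]. New: cough, order_xray, cond_2.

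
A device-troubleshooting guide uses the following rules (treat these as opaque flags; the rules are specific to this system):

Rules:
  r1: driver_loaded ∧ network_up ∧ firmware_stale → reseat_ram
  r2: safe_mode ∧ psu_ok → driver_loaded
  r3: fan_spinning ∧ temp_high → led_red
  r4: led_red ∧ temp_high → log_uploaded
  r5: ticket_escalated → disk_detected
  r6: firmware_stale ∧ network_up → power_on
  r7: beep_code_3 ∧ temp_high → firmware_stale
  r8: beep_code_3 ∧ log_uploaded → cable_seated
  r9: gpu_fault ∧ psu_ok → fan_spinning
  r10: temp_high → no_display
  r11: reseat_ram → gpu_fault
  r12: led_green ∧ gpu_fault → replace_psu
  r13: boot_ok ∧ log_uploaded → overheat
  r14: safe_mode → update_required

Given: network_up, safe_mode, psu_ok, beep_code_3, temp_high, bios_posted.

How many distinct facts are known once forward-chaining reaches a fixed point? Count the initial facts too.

Round 1 — r2, r7, r10, r14, derive driver_loaded, firmware_stale, no_display, update_required.
Round 2 — r1, r6, derive reseat_ram, power_on.
Round 3 — r11, derive gpu_fault.
Round 4 — r9, derive fan_spinning.
Round 5 — r3, derive led_red.
Round 6 — r4, derive log_uploaded.
Round 7 — r8, derive cable_seated.
Closure: {beep_code_3, bios_posted, cable_seated, driver_loaded, fan_spinning, firmware_stale, gpu_fault, led_red, log_uploaded, network_up, no_display, power_on, psu_ok, reseat_ram, safe_mode, temp_high, update_required} — 17 facts.

17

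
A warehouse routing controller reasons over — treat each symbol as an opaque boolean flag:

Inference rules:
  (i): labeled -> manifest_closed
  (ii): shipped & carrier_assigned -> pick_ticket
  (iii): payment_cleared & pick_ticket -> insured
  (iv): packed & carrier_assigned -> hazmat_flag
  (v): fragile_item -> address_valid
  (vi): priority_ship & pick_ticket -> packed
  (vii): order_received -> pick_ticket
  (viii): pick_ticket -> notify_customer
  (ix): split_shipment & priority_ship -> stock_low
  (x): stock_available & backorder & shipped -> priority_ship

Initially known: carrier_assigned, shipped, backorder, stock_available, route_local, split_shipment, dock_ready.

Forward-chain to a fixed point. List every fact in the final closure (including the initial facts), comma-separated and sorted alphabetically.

Round 1: (ii) [shipped & carrier_assigned -> pick_ticket]; (x) [stock_available & backorder & shipped -> priority_ship]. New: pick_ticket, priority_ship.
Round 2: (vi) [priority_ship & pick_ticket -> packed]; (viii) [pick_ticket -> notify_customer]; (ix) [split_shipment & priority_ship -> stock_low]. New: packed, notify_customer, stock_low.
Round 3: (iv) [packed & carrier_assigned -> hazmat_flag]. New: hazmat_flag.

backorder, carrier_assigned, dock_ready, hazmat_flag, notify_customer, packed, pick_ticket, priority_ship, route_local, shipped, split_shipment, stock_available, stock_low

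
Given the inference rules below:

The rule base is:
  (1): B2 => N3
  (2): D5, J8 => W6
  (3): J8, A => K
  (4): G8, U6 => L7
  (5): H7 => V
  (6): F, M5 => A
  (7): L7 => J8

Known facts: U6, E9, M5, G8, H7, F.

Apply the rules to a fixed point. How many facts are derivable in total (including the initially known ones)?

11

[1] (4) [G8, U6 => L7]; (5) [H7 => V]; (6) [F, M5 => A]. ⇒ new: L7, V, A.
[2] (7) [L7 => J8]. ⇒ new: J8.
[3] (3) [J8, A => K]. ⇒ new: K.
Closure: {A, E9, F, G8, H7, J8, K, L7, M5, U6, V} — 11 facts.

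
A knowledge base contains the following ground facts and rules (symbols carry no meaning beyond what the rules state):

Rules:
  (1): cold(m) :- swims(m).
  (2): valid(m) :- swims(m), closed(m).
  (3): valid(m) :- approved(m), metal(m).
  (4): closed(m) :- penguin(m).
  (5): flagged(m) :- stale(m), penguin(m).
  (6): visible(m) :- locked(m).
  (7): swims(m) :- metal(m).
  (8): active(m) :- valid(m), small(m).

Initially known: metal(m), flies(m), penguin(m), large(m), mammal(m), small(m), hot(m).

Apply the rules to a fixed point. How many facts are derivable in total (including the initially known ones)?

Round 1 fires (4), (7), giving closed(m), swims(m).
Round 2 fires (1), (2), giving cold(m), valid(m).
Round 3 fires (8), giving active(m).
Closure: {active(m), closed(m), cold(m), flies(m), hot(m), large(m), mammal(m), metal(m), penguin(m), small(m), swims(m), valid(m)} — 12 facts.

12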